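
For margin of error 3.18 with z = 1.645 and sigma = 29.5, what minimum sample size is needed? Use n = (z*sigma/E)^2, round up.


z*sigma/E = 1.645 * 29.5 / 3.18 = 19411/1272 ≈ 15.260220
(z*sigma/E)^2 ≈ 232.874318
round up: n = 233

233


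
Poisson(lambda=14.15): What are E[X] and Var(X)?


E[X] = Var(X) = lambda = 14.15

14.15, 14.15


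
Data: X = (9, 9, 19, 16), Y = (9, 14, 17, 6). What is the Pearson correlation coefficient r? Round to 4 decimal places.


r = sum((xi-xbar)(yi-ybar)) / sqrt(sum((xi-xbar)^2) * sum((yi-ybar)^2))
n = 4, xbar = 53/4 = 13.25, ybar = 46/4 = 11.5
Sxy = sum((xi-xbar)(yi-ybar)) = 16.5
Sxx = sum((xi-xbar)^2) = 76.75
Syy = sum((yi-ybar)^2) = 73
sqrt(Sxx*Syy) ≈ 74.851520
r = Sxy / sqrt(Sxx*Syy) = 16.5 / 74.851520 ≈ 0.220436

0.2204


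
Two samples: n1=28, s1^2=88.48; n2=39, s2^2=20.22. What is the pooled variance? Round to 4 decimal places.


sp^2 = ((n1-1)*s1^2 + (n2-1)*s2^2)/(n1+n2-2)
(n1-1)*s1^2 = 27 * 88.48 = 2388.96
(n2-1)*s2^2 = 38 * 20.22 = 768.36
numerator = 2388.96 + 768.36 = 3157.32
n1+n2-2 = 65
sp^2 = 3157.32 / 65 = 78933/1625 ≈ 48.574154

48.5742


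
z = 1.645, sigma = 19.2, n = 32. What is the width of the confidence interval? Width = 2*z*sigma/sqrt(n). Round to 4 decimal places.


width = 2*z*sigma/sqrt(n)
2*z*sigma = 2 * 1.645 * 19.2 = 63.168
sqrt(32) ≈ 5.656854
width = 63.168 / 5.656854 ≈ 11.166630

11.1666


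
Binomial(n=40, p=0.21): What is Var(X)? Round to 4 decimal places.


Var = n*p*(1-p) = 40 * 0.21 * 0.79 = 6.636

6.6360


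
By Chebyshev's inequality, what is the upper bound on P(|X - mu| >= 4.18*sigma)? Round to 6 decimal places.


P <= 1/k^2
k^2 = 4.18^2 = 17.4724
1/k^2 = 1 / 17.4724 ≈ 0.05723312

0.057233


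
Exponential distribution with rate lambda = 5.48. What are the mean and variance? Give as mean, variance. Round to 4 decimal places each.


mean = 1/lam, var = 1/lam^2
mean = 1 / 5.48 = 25/137 ≈ 0.182482
lam^2 = 5.48^2 = 30.0304
var = 1 / 30.0304 ≈ 0.033300

0.1825, 0.0333


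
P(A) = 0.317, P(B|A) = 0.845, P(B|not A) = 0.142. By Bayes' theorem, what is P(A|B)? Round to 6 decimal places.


P(A|B) = P(B|A)*P(A) / P(B), P(B) = P(B|A)*P(A) + P(B|not A)*P(not A)
P(B|A)*P(A) = 0.845 * 0.317 = 0.267865
P(B|not A)*P(not A) = 0.142 * 0.683 = 0.096986
P(B) = 0.267865 + 0.096986 = 0.364851
P(A|B) = 0.267865 / 0.364851 ≈ 0.73417642

0.734176


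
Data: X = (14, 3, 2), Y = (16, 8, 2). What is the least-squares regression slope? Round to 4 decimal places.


b = sum((xi-xbar)(yi-ybar)) / sum((xi-xbar)^2)
n = 3, xbar = 19/3 ≈ 6.333333, ybar = 26/3 ≈ 8.666667
Sxy = sum((xi-xbar)(yi-ybar)) = 262/3 ≈ 87.333333
Sxx = sum((xi-xbar)^2) = 266/3 ≈ 88.666667
b = Sxy / Sxx = 131/133 ≈ 0.984962

0.9850


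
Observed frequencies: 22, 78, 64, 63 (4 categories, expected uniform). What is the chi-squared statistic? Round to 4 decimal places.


chi2 = sum((O-E)^2/E), E = total/4
total = 227, E = 227/4 = 56.75
(22 - 56.75)^2 / 56.75 = 1207.5625 / 56.75 = 19321/908 ≈ 21.278634
(78 - 56.75)^2 / 56.75 = 451.5625 / 56.75 = 7225/908 ≈ 7.957048
(64 - 56.75)^2 / 56.75 = 52.5625 / 56.75 = 841/908 ≈ 0.926211
(63 - 56.75)^2 / 56.75 = 39.0625 / 56.75 = 625/908 ≈ 0.688326
chi2 = 7003/227 ≈ 30.850220

30.8502


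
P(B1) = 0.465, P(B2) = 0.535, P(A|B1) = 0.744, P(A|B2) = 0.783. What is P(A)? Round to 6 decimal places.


P(A) = P(A|B1)*P(B1) + P(A|B2)*P(B2)
P(A|B1)*P(B1) = 0.744 * 0.465 = 0.34596
P(A|B2)*P(B2) = 0.783 * 0.535 = 0.418905
P(A) = 0.34596 + 0.418905 = 0.764865

0.764865


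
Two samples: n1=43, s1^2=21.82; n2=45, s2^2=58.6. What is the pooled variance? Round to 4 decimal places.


sp^2 = ((n1-1)*s1^2 + (n2-1)*s2^2)/(n1+n2-2)
(n1-1)*s1^2 = 42 * 21.82 = 916.44
(n2-1)*s2^2 = 44 * 58.6 = 2578.4
numerator = 916.44 + 2578.4 = 3494.84
n1+n2-2 = 86
sp^2 = 3494.84 / 86 = 87371/2150 ≈ 40.637674

40.6377


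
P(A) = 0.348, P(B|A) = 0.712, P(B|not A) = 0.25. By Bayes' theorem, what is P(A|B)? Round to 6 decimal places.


P(A|B) = P(B|A)*P(A) / P(B), P(B) = P(B|A)*P(A) + P(B|not A)*P(not A)
P(B|A)*P(A) = 0.712 * 0.348 = 0.247776
P(B|not A)*P(not A) = 0.25 * 0.652 = 0.163
P(B) = 0.247776 + 0.163 = 0.410776
P(A|B) = 0.247776 / 0.410776 ≈ 0.60319006

0.603190


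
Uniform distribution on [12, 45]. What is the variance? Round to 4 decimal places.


Var = (b-a)^2 / 12
(b-a)^2 = (45 - 12)^2 = 1089
Var = 1089/12 = 90.75

90.7500


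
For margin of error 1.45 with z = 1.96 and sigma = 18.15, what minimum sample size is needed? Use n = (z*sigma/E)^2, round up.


z*sigma/E = 1.96 * 18.15 / 1.45 = 17787/725 ≈ 24.533793
(z*sigma/E)^2 ≈ 601.907004
round up: n = 602

602


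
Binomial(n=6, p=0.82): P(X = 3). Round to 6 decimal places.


P = C(n,k) * p^k * (1-p)^(n-k)
C(6,3) = 20
p^k = 0.82^3 = 0.551368
(1-p)^(n-k) = 0.18^3 = 0.005832
P = 20 * 0.551368 * 0.005832 ≈ 0.064312

0.064312


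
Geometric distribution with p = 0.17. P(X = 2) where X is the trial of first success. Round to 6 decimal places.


P = (1-p)^(k-1) * p
(1-p)^(k-1) = 0.83^1 = 0.83
P = 0.83 * 0.17 = 0.1411

0.141100


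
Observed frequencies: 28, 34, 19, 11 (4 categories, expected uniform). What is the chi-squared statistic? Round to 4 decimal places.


chi2 = sum((O-E)^2/E), E = total/4
total = 92, E = 92/4 = 23
(28 - 23)^2 / 23 = 25 / 23 = 25/23 ≈ 1.086957
(34 - 23)^2 / 23 = 121 / 23 = 121/23 ≈ 5.260870
(19 - 23)^2 / 23 = 16 / 23 = 16/23 ≈ 0.695652
(11 - 23)^2 / 23 = 144 / 23 = 144/23 ≈ 6.260870
chi2 = 306/23 ≈ 13.304348

13.3043


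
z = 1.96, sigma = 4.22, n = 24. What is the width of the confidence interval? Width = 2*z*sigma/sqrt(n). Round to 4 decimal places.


width = 2*z*sigma/sqrt(n)
2*z*sigma = 2 * 1.96 * 4.22 = 16.5424
sqrt(24) ≈ 4.898979
width = 16.5424 / 4.898979 ≈ 3.376703

3.3767


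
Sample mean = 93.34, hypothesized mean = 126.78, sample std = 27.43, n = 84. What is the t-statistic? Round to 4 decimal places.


t = (xbar - mu0) / (s/sqrt(n))
xbar - mu0 = 93.34 - 126.78 = -33.44
sqrt(84) ≈ 9.16515139
s/sqrt(n) = 27.43 / 9.16515139 ≈ 2.99285836
t = -33.44 / 2.99285836 ≈ -11.173265

-11.1733


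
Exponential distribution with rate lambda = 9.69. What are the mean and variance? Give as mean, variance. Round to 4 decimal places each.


mean = 1/lam, var = 1/lam^2
mean = 1 / 9.69 = 100/969 ≈ 0.103199
lam^2 = 9.69^2 = 93.8961
var = 1 / 93.8961 ≈ 0.010650

0.1032, 0.0107


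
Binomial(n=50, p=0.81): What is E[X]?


E[X] = n*p = 50 * 0.81 = 40.5

40.5


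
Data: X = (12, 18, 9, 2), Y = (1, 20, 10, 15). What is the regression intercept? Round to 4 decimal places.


a = ybar - b*xbar, where b = sum((xi-xbar)(yi-ybar)) / sum((xi-xbar)^2)
n = 4, xbar = 41/4 = 10.25, ybar = 46/4 = 11.5
Sxy = sum((xi-xbar)(yi-ybar)) = 20.5
Sxx = sum((xi-xbar)^2) = 132.75
b = Sxy / Sxx = 82/531 ≈ 0.154426
a = 11.5 - 0.154426 * 10.25 = 5266/531 ≈ 9.917137

9.9171


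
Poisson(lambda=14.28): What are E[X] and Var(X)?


E[X] = Var(X) = lambda = 14.28

14.28, 14.28


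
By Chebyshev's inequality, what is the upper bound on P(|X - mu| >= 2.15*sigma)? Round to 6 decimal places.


P <= 1/k^2
k^2 = 2.15^2 = 4.6225
1/k^2 = 1 / 4.6225 = 400/1849 ≈ 0.21633315

0.216333


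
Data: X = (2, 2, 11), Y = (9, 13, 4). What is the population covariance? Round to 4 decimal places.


Cov = (1/n)*sum((xi-xbar)(yi-ybar))
n = 3, xbar = 15/3 = 5, ybar = 26/3 ≈ 8.666667
sum((xi-xbar)(yi-ybar)) = -42
Cov = -42 / 3 = -14

-14.0000


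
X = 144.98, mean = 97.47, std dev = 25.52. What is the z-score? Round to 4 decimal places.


z = (X - mu) / sigma
X - mu = 144.98 - 97.47 = 47.51
z = 47.51 / 25.52 = 4751/2552 ≈ 1.861677

1.8617


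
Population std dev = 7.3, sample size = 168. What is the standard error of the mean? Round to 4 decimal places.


SE = sigma / sqrt(n)
sqrt(168) ≈ 12.961481
SE = 7.3 / 12.961481 ≈ 0.563207

0.5632


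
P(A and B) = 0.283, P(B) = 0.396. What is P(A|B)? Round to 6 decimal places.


P(A|B) = P(A and B) / P(B) = 0.283 / 0.396 = 283/396 ≈ 0.71464646

0.714646


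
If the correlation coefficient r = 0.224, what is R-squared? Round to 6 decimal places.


R^2 = r^2 = (0.224)^2 = 0.050176

0.050176


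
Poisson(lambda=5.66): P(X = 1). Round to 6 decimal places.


P = e^(-lam) * lam^k / k!
e^(-5.66) ≈ 0.003482517
lam^k = 5.66^1 = 5.66
k! = 1! = 1
P = 0.003482517 * 5.66 / 1 ≈ 0.019711

0.019711


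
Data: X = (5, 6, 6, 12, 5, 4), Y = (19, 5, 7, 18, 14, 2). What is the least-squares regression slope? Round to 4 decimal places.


b = sum((xi-xbar)(yi-ybar)) / sum((xi-xbar)^2)
n = 6, xbar = 38/6 = 19/3 ≈ 6.333333, ybar = 65/6 ≈ 10.833333
Sxy = sum((xi-xbar)(yi-ybar)) = 148/3 ≈ 49.333333
Sxx = sum((xi-xbar)^2) = 124/3 ≈ 41.333333
b = Sxy / Sxx = 37/31 ≈ 1.193548

1.1935


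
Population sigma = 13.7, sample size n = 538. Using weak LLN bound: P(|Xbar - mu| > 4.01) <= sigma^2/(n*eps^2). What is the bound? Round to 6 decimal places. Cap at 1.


bound = min(1, sigma^2/(n*eps^2))
sigma^2 = 13.7^2 = 187.69
n*eps^2 = 538 * 4.01^2 = 538 * 16.0801 = 8651.0938
sigma^2/(n*eps^2) = 187.69 / 8651.0938 ≈ 0.02169552

0.021696


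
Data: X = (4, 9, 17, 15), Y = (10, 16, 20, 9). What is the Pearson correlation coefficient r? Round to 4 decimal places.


r = sum((xi-xbar)(yi-ybar)) / sqrt(sum((xi-xbar)^2) * sum((yi-ybar)^2))
n = 4, xbar = 45/4 = 11.25, ybar = 55/4 = 13.75
Sxy = sum((xi-xbar)(yi-ybar)) = 40.25
Sxx = sum((xi-xbar)^2) = 104.75
Syy = sum((yi-ybar)^2) = 80.75
sqrt(Sxx*Syy) ≈ 91.970444
r = Sxy / sqrt(Sxx*Syy) = 40.25 / 91.970444 ≈ 0.437641

0.4376


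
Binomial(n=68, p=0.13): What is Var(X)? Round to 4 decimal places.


Var = n*p*(1-p) = 68 * 0.13 * 0.87 = 7.6908

7.6908


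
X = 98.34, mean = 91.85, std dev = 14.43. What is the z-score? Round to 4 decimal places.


z = (X - mu) / sigma
X - mu = 98.34 - 91.85 = 6.49
z = 6.49 / 14.43 = 649/1443 ≈ 0.449757

0.4498


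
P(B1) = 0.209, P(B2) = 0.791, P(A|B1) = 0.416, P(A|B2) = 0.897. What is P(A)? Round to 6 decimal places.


P(A) = P(A|B1)*P(B1) + P(A|B2)*P(B2)
P(A|B1)*P(B1) = 0.416 * 0.209 = 0.086944
P(A|B2)*P(B2) = 0.897 * 0.791 = 0.709527
P(A) = 0.086944 + 0.709527 = 0.796471

0.796471


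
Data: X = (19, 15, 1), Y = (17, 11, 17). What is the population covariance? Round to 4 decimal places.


Cov = (1/n)*sum((xi-xbar)(yi-ybar))
n = 3, xbar = 35/3 ≈ 11.666667, ybar = 45/3 = 15
sum((xi-xbar)(yi-ybar)) = -20
Cov = -20 / 3 = -20/3 ≈ -6.666667

-6.6667


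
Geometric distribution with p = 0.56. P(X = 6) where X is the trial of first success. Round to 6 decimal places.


P = (1-p)^(k-1) * p
(1-p)^(k-1) = 0.44^5 ≈ 0.01649162
P = 0.01649162 * 0.56 ≈ 0.009235309

0.009235


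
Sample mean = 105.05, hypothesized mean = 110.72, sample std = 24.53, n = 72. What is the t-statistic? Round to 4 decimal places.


t = (xbar - mu0) / (s/sqrt(n))
xbar - mu0 = 105.05 - 110.72 = -5.67
sqrt(72) ≈ 8.48528137
s/sqrt(n) = 24.53 / 8.48528137 ≈ 2.89088822
t = -5.67 / 2.89088822 ≈ -1.961335

-1.9613


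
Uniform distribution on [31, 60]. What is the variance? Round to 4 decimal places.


Var = (b-a)^2 / 12
(b-a)^2 = (60 - 31)^2 = 841
Var = 841/12 ≈ 70.083333

70.0833


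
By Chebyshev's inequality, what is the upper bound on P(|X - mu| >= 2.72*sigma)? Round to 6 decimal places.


P <= 1/k^2
k^2 = 2.72^2 = 7.3984
1/k^2 = 1 / 7.3984 = 625/4624 ≈ 0.13516436

0.135164


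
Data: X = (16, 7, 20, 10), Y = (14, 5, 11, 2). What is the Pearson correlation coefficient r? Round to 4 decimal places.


r = sum((xi-xbar)(yi-ybar)) / sqrt(sum((xi-xbar)^2) * sum((yi-ybar)^2))
n = 4, xbar = 53/4 = 13.25, ybar = 32/4 = 8
Sxy = sum((xi-xbar)(yi-ybar)) = 75
Sxx = sum((xi-xbar)^2) = 102.75
Syy = sum((yi-ybar)^2) = 90
sqrt(Sxx*Syy) ≈ 96.163923
r = Sxy / sqrt(Sxx*Syy) = 75 / 96.163923 ≈ 0.779918

0.7799


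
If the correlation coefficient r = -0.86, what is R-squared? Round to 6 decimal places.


R^2 = r^2 = (-0.86)^2 = 0.7396

0.739600


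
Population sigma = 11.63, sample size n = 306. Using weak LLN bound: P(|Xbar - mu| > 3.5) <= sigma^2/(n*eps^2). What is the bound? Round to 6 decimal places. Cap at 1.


bound = min(1, sigma^2/(n*eps^2))
sigma^2 = 11.63^2 = 135.2569
n*eps^2 = 306 * 3.5^2 = 306 * 12.25 = 3748.5
sigma^2/(n*eps^2) = 135.2569 / 3748.5 ≈ 0.03608294

0.036083


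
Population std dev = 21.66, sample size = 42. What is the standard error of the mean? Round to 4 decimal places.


SE = sigma / sqrt(n)
sqrt(42) ≈ 6.480741
SE = 21.66 / 6.480741 ≈ 3.342211

3.3422


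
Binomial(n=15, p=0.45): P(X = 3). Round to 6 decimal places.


P = C(n,k) * p^k * (1-p)^(n-k)
C(15,3) = 455
p^k = 0.45^3 = 0.091125
(1-p)^(n-k) = 0.55^12 ≈ 0.0007662179
P = 455 * 0.091125 * 0.0007662179 ≈ 0.031769

0.031769


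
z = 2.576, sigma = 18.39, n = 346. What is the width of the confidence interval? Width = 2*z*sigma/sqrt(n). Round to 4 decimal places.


width = 2*z*sigma/sqrt(n)
2*z*sigma = 2 * 2.576 * 18.39 = 94.74528
sqrt(346) ≈ 18.601075
width = 94.74528 / 18.601075 ≈ 5.093538

5.0935


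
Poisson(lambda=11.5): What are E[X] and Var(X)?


E[X] = Var(X) = lambda = 11.5

11.5, 11.5


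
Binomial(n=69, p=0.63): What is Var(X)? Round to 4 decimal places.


Var = n*p*(1-p) = 69 * 0.63 * 0.37 = 16.0839

16.0839


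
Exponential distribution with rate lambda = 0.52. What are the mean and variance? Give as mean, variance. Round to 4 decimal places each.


mean = 1/lam, var = 1/lam^2
mean = 1 / 0.52 = 25/13 ≈ 1.923077
lam^2 = 0.52^2 = 0.2704
var = 1 / 0.2704 = 625/169 ≈ 3.698225

1.9231, 3.6982


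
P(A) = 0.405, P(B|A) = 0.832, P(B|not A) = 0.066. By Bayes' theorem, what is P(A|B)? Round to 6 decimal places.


P(A|B) = P(B|A)*P(A) / P(B), P(B) = P(B|A)*P(A) + P(B|not A)*P(not A)
P(B|A)*P(A) = 0.832 * 0.405 = 0.33696
P(B|not A)*P(not A) = 0.066 * 0.595 = 0.03927
P(B) = 0.33696 + 0.03927 = 0.37623
P(A|B) = 0.33696 / 0.37623 ≈ 0.89562236

0.895622


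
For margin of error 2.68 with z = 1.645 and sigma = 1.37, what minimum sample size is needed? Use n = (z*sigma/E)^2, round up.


z*sigma/E = 1.645 * 1.37 / 2.68 ≈ 0.840914
(z*sigma/E)^2 ≈ 0.707137
round up: n = 1

1


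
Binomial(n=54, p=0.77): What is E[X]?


E[X] = n*p = 54 * 0.77 = 41.58

41.58


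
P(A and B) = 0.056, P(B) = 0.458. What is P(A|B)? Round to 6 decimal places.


P(A|B) = P(A and B) / P(B) = 0.056 / 0.458 = 28/229 ≈ 0.12227074

0.122271


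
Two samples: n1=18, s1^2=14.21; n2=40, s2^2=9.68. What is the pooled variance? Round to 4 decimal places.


sp^2 = ((n1-1)*s1^2 + (n2-1)*s2^2)/(n1+n2-2)
(n1-1)*s1^2 = 17 * 14.21 = 241.57
(n2-1)*s2^2 = 39 * 9.68 = 377.52
numerator = 241.57 + 377.52 = 619.09
n1+n2-2 = 56
sp^2 = 619.09 / 56 = 61909/5600 ≈ 11.055179

11.0552


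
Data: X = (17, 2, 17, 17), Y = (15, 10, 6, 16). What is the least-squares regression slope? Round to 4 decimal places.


b = sum((xi-xbar)(yi-ybar)) / sum((xi-xbar)^2)
n = 4, xbar = 53/4 = 13.25, ybar = 47/4 = 11.75
Sxy = sum((xi-xbar)(yi-ybar)) = 26.25
Sxx = sum((xi-xbar)^2) = 168.75
b = Sxy / Sxx = 7/45 ≈ 0.155556

0.1556


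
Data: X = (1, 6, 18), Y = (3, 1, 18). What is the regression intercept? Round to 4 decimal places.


a = ybar - b*xbar, where b = sum((xi-xbar)(yi-ybar)) / sum((xi-xbar)^2)
n = 3, xbar = 25/3 ≈ 8.333333, ybar = 22/3 ≈ 7.333333
Sxy = sum((xi-xbar)(yi-ybar)) = 449/3 ≈ 149.666667
Sxx = sum((xi-xbar)^2) = 458/3 ≈ 152.666667
b = Sxy / Sxx = 449/458 ≈ 0.980349
a = 7.333333 - 0.980349 * 8.333333 = -383/458 ≈ -0.836245

-0.8362


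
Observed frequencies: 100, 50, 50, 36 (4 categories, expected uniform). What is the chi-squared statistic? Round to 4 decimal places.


chi2 = sum((O-E)^2/E), E = total/4
total = 236, E = 236/4 = 59
(100 - 59)^2 / 59 = 1681 / 59 = 1681/59 ≈ 28.491525
(50 - 59)^2 / 59 = 81 / 59 = 81/59 ≈ 1.372881
(50 - 59)^2 / 59 = 81 / 59 = 81/59 ≈ 1.372881
(36 - 59)^2 / 59 = 529 / 59 = 529/59 ≈ 8.966102
chi2 = 2372/59 ≈ 40.203390

40.2034


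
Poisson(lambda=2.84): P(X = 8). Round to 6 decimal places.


P = e^(-lam) * lam^k / k!
e^(-2.84) ≈ 0.05842567
lam^k = 2.84^8 ≈ 4232.010342
k! = 8! = 40320
P = 0.05842567 * 4232.010342 / 40320 ≈ 0.006132

0.006132


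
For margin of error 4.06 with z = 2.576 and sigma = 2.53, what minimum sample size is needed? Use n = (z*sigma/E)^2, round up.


z*sigma/E = 2.576 * 2.53 / 4.06 = 5819/3625 ≈ 1.605241
(z*sigma/E)^2 ≈ 2.576800
round up: n = 3

3


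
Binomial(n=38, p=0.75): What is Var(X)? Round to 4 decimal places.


Var = n*p*(1-p) = 38 * 0.75 * 0.25 = 7.125

7.1250


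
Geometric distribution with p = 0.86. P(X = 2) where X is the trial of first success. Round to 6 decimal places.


P = (1-p)^(k-1) * p
(1-p)^(k-1) = 0.14^1 = 0.14
P = 0.14 * 0.86 = 0.1204

0.120400


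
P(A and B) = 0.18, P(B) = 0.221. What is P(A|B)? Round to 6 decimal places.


P(A|B) = P(A and B) / P(B) = 0.18 / 0.221 = 180/221 ≈ 0.81447964

0.814480


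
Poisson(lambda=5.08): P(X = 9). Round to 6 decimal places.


P = e^(-lam) * lam^k / k!
e^(-5.08) ≈ 0.006219909
lam^k = 5.08^9 ≈ 2253063.388819
k! = 9! = 362880
P = 0.006219909 * 2253063.388819 / 362880 ≈ 0.038618

0.038618


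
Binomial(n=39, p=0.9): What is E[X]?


E[X] = n*p = 39 * 0.9 = 35.1

35.1


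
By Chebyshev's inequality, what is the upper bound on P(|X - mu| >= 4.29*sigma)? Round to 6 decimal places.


P <= 1/k^2
k^2 = 4.29^2 = 18.4041
1/k^2 = 1 / 18.4041 ≈ 0.05433572

0.054336


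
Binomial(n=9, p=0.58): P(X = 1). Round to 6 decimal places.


P = C(n,k) * p^k * (1-p)^(n-k)
C(9,1) = 9
p^k = 0.58^1 = 0.58
(1-p)^(n-k) = 0.42^8 ≈ 0.0009682652
P = 9 * 0.58 * 0.0009682652 ≈ 0.005054

0.005054


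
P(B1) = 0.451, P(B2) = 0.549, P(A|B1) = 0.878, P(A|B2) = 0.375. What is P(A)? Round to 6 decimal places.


P(A) = P(A|B1)*P(B1) + P(A|B2)*P(B2)
P(A|B1)*P(B1) = 0.878 * 0.451 = 0.395978
P(A|B2)*P(B2) = 0.375 * 0.549 = 0.205875
P(A) = 0.395978 + 0.205875 = 0.601853

0.601853


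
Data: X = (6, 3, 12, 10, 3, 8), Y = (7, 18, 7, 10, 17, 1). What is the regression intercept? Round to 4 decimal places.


a = ybar - b*xbar, where b = sum((xi-xbar)(yi-ybar)) / sum((xi-xbar)^2)
n = 6, xbar = 42/6 = 7, ybar = 60/6 = 10
Sxy = sum((xi-xbar)(yi-ybar)) = -81
Sxx = sum((xi-xbar)^2) = 68
b = Sxy / Sxx = -81/68 ≈ -1.191176
a = 10 - (-1.191176) * 7 = 1247/68 ≈ 18.338235

18.3382


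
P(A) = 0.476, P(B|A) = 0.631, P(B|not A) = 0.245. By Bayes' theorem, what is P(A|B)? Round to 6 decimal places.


P(A|B) = P(B|A)*P(A) / P(B), P(B) = P(B|A)*P(A) + P(B|not A)*P(not A)
P(B|A)*P(A) = 0.631 * 0.476 = 0.300356
P(B|not A)*P(not A) = 0.245 * 0.524 = 0.12838
P(B) = 0.300356 + 0.12838 = 0.428736
P(A|B) = 0.300356 / 0.428736 ≈ 0.70056165

0.700562


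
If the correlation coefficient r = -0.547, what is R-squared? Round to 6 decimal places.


R^2 = r^2 = (-0.547)^2 = 0.299209

0.299209


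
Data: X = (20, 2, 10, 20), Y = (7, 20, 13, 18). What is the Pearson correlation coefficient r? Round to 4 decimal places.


r = sum((xi-xbar)(yi-ybar)) / sqrt(sum((xi-xbar)^2) * sum((yi-ybar)^2))
n = 4, xbar = 52/4 = 13, ybar = 58/4 = 14.5
Sxy = sum((xi-xbar)(yi-ybar)) = -84
Sxx = sum((xi-xbar)^2) = 228
Syy = sum((yi-ybar)^2) = 101
sqrt(Sxx*Syy) ≈ 151.749794
r = Sxy / sqrt(Sxx*Syy) = -84 / 151.749794 ≈ -0.553543

-0.5535


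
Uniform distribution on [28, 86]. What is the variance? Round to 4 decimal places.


Var = (b-a)^2 / 12
(b-a)^2 = (86 - 28)^2 = 3364
Var = 3364/12 ≈ 280.333333

280.3333


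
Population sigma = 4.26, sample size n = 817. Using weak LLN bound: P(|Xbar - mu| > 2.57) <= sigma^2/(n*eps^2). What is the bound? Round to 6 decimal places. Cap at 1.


bound = min(1, sigma^2/(n*eps^2))
sigma^2 = 4.26^2 = 18.1476
n*eps^2 = 817 * 2.57^2 = 817 * 6.6049 = 5396.2033
sigma^2/(n*eps^2) = 18.1476 / 5396.2033 ≈ 0.00336303

0.003363


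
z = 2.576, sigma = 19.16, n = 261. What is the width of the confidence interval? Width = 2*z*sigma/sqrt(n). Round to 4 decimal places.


width = 2*z*sigma/sqrt(n)
2*z*sigma = 2 * 2.576 * 19.16 = 98.71232
sqrt(261) ≈ 16.155494
width = 98.71232 / 16.155494 ≈ 6.110139

6.1101


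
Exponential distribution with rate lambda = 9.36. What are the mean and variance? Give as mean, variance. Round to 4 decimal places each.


mean = 1/lam, var = 1/lam^2
mean = 1 / 9.36 = 25/234 ≈ 0.106838
lam^2 = 9.36^2 = 87.6096
var = 1 / 87.6096 ≈ 0.011414

0.1068, 0.0114


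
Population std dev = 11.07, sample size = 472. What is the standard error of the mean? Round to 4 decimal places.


SE = sigma / sqrt(n)
sqrt(472) ≈ 21.725561
SE = 11.07 / 21.725561 ≈ 0.509538

0.5095


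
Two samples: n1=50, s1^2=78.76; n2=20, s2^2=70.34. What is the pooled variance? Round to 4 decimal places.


sp^2 = ((n1-1)*s1^2 + (n2-1)*s2^2)/(n1+n2-2)
(n1-1)*s1^2 = 49 * 78.76 = 3859.24
(n2-1)*s2^2 = 19 * 70.34 = 1336.46
numerator = 3859.24 + 1336.46 = 5195.7
n1+n2-2 = 68
sp^2 = 5195.7 / 68 = 51957/680 ≈ 76.407353

76.4074


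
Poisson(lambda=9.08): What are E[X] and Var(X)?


E[X] = Var(X) = lambda = 9.08

9.08, 9.08


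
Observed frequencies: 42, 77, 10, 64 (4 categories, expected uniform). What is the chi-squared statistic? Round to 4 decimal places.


chi2 = sum((O-E)^2/E), E = total/4
total = 193, E = 193/4 = 48.25
(42 - 48.25)^2 / 48.25 = 39.0625 / 48.25 = 625/772 ≈ 0.809585
(77 - 48.25)^2 / 48.25 = 826.5625 / 48.25 = 13225/772 ≈ 17.130829
(10 - 48.25)^2 / 48.25 = 1463.0625 / 48.25 = 23409/772 ≈ 30.322539
(64 - 48.25)^2 / 48.25 = 248.0625 / 48.25 = 3969/772 ≈ 5.141192
chi2 = 10307/193 ≈ 53.404145

53.4041


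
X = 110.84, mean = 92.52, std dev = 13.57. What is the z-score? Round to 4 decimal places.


z = (X - mu) / sigma
X - mu = 110.84 - 92.52 = 18.32
z = 18.32 / 13.57 = 1832/1357 ≈ 1.350037

1.3500


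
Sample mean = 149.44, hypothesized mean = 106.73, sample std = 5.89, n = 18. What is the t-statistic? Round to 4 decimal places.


t = (xbar - mu0) / (s/sqrt(n))
xbar - mu0 = 149.44 - 106.73 = 42.71
sqrt(18) ≈ 4.24264069
s/sqrt(n) = 5.89 / 4.24264069 ≈ 1.38828631
t = 42.71 / 1.38828631 ≈ 30.764547

30.7645


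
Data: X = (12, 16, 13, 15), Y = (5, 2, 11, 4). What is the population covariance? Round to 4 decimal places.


Cov = (1/n)*sum((xi-xbar)(yi-ybar))
n = 4, xbar = 56/4 = 14, ybar = 22/4 = 5.5
sum((xi-xbar)(yi-ybar)) = -13
Cov = -13 / 4 = -3.25

-3.2500


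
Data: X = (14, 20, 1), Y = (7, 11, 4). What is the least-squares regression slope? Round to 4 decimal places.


b = sum((xi-xbar)(yi-ybar)) / sum((xi-xbar)^2)
n = 3, xbar = 35/3 ≈ 11.666667, ybar = 22/3 ≈ 7.333333
Sxy = sum((xi-xbar)(yi-ybar)) = 196/3 ≈ 65.333333
Sxx = sum((xi-xbar)^2) = 566/3 ≈ 188.666667
b = Sxy / Sxx = 98/283 ≈ 0.346290

0.3463


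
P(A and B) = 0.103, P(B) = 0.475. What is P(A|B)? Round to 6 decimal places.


P(A|B) = P(A and B) / P(B) = 0.103 / 0.475 = 103/475 ≈ 0.21684211

0.216842


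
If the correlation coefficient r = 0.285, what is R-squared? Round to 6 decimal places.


R^2 = r^2 = (0.285)^2 = 0.081225

0.081225


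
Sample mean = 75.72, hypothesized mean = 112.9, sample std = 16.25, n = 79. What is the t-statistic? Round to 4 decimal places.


t = (xbar - mu0) / (s/sqrt(n))
xbar - mu0 = 75.72 - 112.9 = -37.18
sqrt(79) ≈ 8.88819442
s/sqrt(n) = 16.25 / 8.88819442 ≈ 1.82826784
t = -37.18 / 1.82826784 ≈ -20.336189

-20.3362


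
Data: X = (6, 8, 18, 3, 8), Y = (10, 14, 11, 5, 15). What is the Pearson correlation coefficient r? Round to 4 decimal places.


r = sum((xi-xbar)(yi-ybar)) / sqrt(sum((xi-xbar)^2) * sum((yi-ybar)^2))
n = 5, xbar = 43/5 = 8.6, ybar = 55/5 = 11
Sxy = sum((xi-xbar)(yi-ybar)) = 32
Sxx = sum((xi-xbar)^2) = 127.2
Syy = sum((yi-ybar)^2) = 62
sqrt(Sxx*Syy) ≈ 88.805405
r = Sxy / sqrt(Sxx*Syy) = 32 / 88.805405 ≈ 0.360338

0.3603


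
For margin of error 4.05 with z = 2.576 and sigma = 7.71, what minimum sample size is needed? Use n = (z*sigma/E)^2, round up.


z*sigma/E = 2.576 * 7.71 / 4.05 ≈ 4.903941
(z*sigma/E)^2 ≈ 24.048635
round up: n = 25

25


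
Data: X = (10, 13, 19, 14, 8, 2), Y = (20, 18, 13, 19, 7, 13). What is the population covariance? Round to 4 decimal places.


Cov = (1/n)*sum((xi-xbar)(yi-ybar))
n = 6, xbar = 66/6 = 11, ybar = 90/6 = 15
sum((xi-xbar)(yi-ybar)) = 39
Cov = 39 / 6 = 6.5

6.5000


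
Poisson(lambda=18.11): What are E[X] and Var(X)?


E[X] = Var(X) = lambda = 18.11

18.11, 18.11


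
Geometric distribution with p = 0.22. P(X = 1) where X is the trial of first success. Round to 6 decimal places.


P = (1-p)^(k-1) * p
(1-p)^(k-1) = 0.78^0 = 1
P = 1 * 0.22 = 0.22

0.220000


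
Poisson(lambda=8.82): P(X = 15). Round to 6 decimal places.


P = e^(-lam) * lam^k / k!
e^(-8.82) ≈ 0.0001477484
lam^k = 8.82^15 ≈ 152064828673791.233246
k! = 15! = 1307674368000
P = 0.0001477484 * 152064828673791.233246 / 1307674368000 ≈ 0.017181

0.017181


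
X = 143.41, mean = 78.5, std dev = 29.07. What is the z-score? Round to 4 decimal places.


z = (X - mu) / sigma
X - mu = 143.41 - 78.5 = 64.91
z = 64.91 / 29.07 = 6491/2907 ≈ 2.232886

2.2329


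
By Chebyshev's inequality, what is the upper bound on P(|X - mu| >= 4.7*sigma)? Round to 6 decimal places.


P <= 1/k^2
k^2 = 4.7^2 = 22.09
1/k^2 = 1 / 22.09 = 100/2209 ≈ 0.04526935

0.045269


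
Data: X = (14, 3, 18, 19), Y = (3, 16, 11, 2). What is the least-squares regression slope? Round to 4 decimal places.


b = sum((xi-xbar)(yi-ybar)) / sum((xi-xbar)^2)
n = 4, xbar = 54/4 = 13.5, ybar = 32/4 = 8
Sxy = sum((xi-xbar)(yi-ybar)) = -106
Sxx = sum((xi-xbar)^2) = 161
b = Sxy / Sxx = -106/161 ≈ -0.658385

-0.6584


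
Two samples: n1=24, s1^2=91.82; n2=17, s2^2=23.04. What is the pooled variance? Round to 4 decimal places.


sp^2 = ((n1-1)*s1^2 + (n2-1)*s2^2)/(n1+n2-2)
(n1-1)*s1^2 = 23 * 91.82 = 2111.86
(n2-1)*s2^2 = 16 * 23.04 = 368.64
numerator = 2111.86 + 368.64 = 2480.5
n1+n2-2 = 39
sp^2 = 2480.5 / 39 = 4961/78 ≈ 63.602564

63.6026


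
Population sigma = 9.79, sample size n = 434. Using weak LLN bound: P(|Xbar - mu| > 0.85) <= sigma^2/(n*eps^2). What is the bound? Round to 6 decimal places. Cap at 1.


bound = min(1, sigma^2/(n*eps^2))
sigma^2 = 9.79^2 = 95.8441
n*eps^2 = 434 * 0.85^2 = 434 * 0.7225 = 313.565
sigma^2/(n*eps^2) = 95.8441 / 313.565 ≈ 0.30565943

0.305659


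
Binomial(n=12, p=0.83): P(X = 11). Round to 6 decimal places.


P = C(n,k) * p^k * (1-p)^(n-k)
C(12,11) = 12
p^k = 0.83^11 ≈ 0.1287831
(1-p)^(n-k) = 0.17^1 = 0.17
P = 12 * 0.1287831 * 0.17 ≈ 0.262718

0.262718


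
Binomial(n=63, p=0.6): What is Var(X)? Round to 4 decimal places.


Var = n*p*(1-p) = 63 * 0.6 * 0.4 = 15.12

15.1200


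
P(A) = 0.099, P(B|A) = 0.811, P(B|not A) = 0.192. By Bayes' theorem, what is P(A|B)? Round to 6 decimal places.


P(A|B) = P(B|A)*P(A) / P(B), P(B) = P(B|A)*P(A) + P(B|not A)*P(not A)
P(B|A)*P(A) = 0.811 * 0.099 = 0.080289
P(B|not A)*P(not A) = 0.192 * 0.901 = 0.172992
P(B) = 0.080289 + 0.172992 = 0.253281
P(A|B) = 0.080289 / 0.253281 ≈ 0.31699575

0.316996


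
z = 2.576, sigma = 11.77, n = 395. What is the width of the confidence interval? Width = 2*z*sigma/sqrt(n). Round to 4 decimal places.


width = 2*z*sigma/sqrt(n)
2*z*sigma = 2 * 2.576 * 11.77 = 60.63904
sqrt(395) ≈ 19.874607
width = 60.63904 / 19.874607 ≈ 3.051081

3.0511


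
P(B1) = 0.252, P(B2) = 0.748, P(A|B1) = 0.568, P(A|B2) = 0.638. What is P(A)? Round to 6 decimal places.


P(A) = P(A|B1)*P(B1) + P(A|B2)*P(B2)
P(A|B1)*P(B1) = 0.568 * 0.252 = 0.143136
P(A|B2)*P(B2) = 0.638 * 0.748 = 0.477224
P(A) = 0.143136 + 0.477224 = 0.62036

0.620360


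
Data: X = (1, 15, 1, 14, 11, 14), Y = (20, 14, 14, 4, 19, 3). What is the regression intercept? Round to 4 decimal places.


a = ybar - b*xbar, where b = sum((xi-xbar)(yi-ybar)) / sum((xi-xbar)^2)
n = 6, xbar = 56/6 = 28/3 ≈ 9.333333, ybar = 74/6 = 37/3 ≈ 12.333333
Sxy = sum((xi-xbar)(yi-ybar)) = -419/3 ≈ -139.666667
Sxx = sum((xi-xbar)^2) = 652/3 ≈ 217.333333
b = Sxy / Sxx = -419/652 ≈ -0.642638
a = 12.333333 - (-0.642638) * 9.333333 = 2988/163 ≈ 18.331288

18.3313


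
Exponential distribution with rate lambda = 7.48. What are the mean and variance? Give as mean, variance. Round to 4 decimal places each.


mean = 1/lam, var = 1/lam^2
mean = 1 / 7.48 = 25/187 ≈ 0.133690
lam^2 = 7.48^2 = 55.9504
var = 1 / 55.9504 ≈ 0.017873

0.1337, 0.0179


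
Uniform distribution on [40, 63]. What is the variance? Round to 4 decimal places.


Var = (b-a)^2 / 12
(b-a)^2 = (63 - 40)^2 = 529
Var = 529/12 ≈ 44.083333

44.0833


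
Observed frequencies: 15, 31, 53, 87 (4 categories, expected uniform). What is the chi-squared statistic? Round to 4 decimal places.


chi2 = sum((O-E)^2/E), E = total/4
total = 186, E = 186/4 = 46.5
(15 - 46.5)^2 / 46.5 = 992.25 / 46.5 = 1323/62 ≈ 21.338710
(31 - 46.5)^2 / 46.5 = 240.25 / 46.5 = 31/6 ≈ 5.166667
(53 - 46.5)^2 / 46.5 = 42.25 / 46.5 = 169/186 ≈ 0.908602
(87 - 46.5)^2 / 46.5 = 1640.25 / 46.5 = 2187/62 ≈ 35.274194
chi2 = 5830/93 ≈ 62.688172

62.6882


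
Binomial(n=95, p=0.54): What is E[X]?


E[X] = n*p = 95 * 0.54 = 51.3

51.3


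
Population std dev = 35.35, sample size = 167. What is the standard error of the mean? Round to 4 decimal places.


SE = sigma / sqrt(n)
sqrt(167) ≈ 12.922848
SE = 35.35 / 12.922848 ≈ 2.735465

2.7355


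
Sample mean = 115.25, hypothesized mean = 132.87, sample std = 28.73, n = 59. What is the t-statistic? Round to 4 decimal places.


t = (xbar - mu0) / (s/sqrt(n))
xbar - mu0 = 115.25 - 132.87 = -17.62
sqrt(59) ≈ 7.68114575
s/sqrt(n) = 28.73 / 7.68114575 ≈ 3.74032741
t = -17.62 / 3.74032741 ≈ -4.710818

-4.7108


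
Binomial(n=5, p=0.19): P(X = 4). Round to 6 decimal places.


P = C(n,k) * p^k * (1-p)^(n-k)
C(5,4) = 5
p^k = 0.19^4 = 0.00130321
(1-p)^(n-k) = 0.81^1 = 0.81
P = 5 * 0.00130321 * 0.81 ≈ 0.005278

0.005278


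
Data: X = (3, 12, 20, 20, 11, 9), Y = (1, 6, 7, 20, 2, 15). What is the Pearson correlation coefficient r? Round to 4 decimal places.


r = sum((xi-xbar)(yi-ybar)) / sqrt(sum((xi-xbar)^2) * sum((yi-ybar)^2))
n = 6, xbar = 75/6 = 12.5, ybar = 51/6 = 8.5
Sxy = sum((xi-xbar)(yi-ybar)) = 134.5
Sxx = sum((xi-xbar)^2) = 217.5
Syy = sum((yi-ybar)^2) = 281.5
sqrt(Sxx*Syy) ≈ 247.439387
r = Sxy / sqrt(Sxx*Syy) = 134.5 / 247.439387 ≈ 0.543567

0.5436


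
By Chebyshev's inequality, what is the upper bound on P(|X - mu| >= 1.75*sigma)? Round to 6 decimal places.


P <= 1/k^2
k^2 = 1.75^2 = 3.0625
1/k^2 = 1 / 3.0625 = 16/49 ≈ 0.32653061

0.326531


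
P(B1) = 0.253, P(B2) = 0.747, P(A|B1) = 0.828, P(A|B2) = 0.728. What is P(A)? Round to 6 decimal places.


P(A) = P(A|B1)*P(B1) + P(A|B2)*P(B2)
P(A|B1)*P(B1) = 0.828 * 0.253 = 0.209484
P(A|B2)*P(B2) = 0.728 * 0.747 = 0.543816
P(A) = 0.209484 + 0.543816 = 0.7533

0.753300


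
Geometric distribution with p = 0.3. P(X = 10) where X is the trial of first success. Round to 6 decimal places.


P = (1-p)^(k-1) * p
(1-p)^(k-1) = 0.7^9 ≈ 0.04035361
P = 0.04035361 * 0.3 ≈ 0.01210608

0.012106


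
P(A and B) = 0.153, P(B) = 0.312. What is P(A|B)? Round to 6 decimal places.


P(A|B) = P(A and B) / P(B) = 0.153 / 0.312 = 51/104 ≈ 0.49038462

0.490385


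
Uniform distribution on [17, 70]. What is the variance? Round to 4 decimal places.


Var = (b-a)^2 / 12
(b-a)^2 = (70 - 17)^2 = 2809
Var = 2809/12 ≈ 234.083333

234.0833


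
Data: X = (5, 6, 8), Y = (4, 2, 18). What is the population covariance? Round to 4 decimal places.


Cov = (1/n)*sum((xi-xbar)(yi-ybar))
n = 3, xbar = 19/3 ≈ 6.333333, ybar = 24/3 = 8
sum((xi-xbar)(yi-ybar)) = 24
Cov = 24 / 3 = 8

8.0000


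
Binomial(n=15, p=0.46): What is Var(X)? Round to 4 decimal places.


Var = n*p*(1-p) = 15 * 0.46 * 0.54 = 3.726

3.7260


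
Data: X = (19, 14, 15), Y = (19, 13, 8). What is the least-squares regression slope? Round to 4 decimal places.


b = sum((xi-xbar)(yi-ybar)) / sum((xi-xbar)^2)
n = 3, xbar = 48/3 = 16, ybar = 40/3 ≈ 13.333333
Sxy = sum((xi-xbar)(yi-ybar)) = 23
Sxx = sum((xi-xbar)^2) = 14
b = Sxy / Sxx = 23/14 ≈ 1.642857

1.6429


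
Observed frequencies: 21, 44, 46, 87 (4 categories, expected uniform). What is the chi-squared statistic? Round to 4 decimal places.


chi2 = sum((O-E)^2/E), E = total/4
total = 198, E = 198/4 = 49.5
(21 - 49.5)^2 / 49.5 = 812.25 / 49.5 = 361/22 ≈ 16.409091
(44 - 49.5)^2 / 49.5 = 30.25 / 49.5 = 11/18 ≈ 0.611111
(46 - 49.5)^2 / 49.5 = 12.25 / 49.5 = 49/198 ≈ 0.247475
(87 - 49.5)^2 / 49.5 = 1406.25 / 49.5 = 625/22 ≈ 28.409091
chi2 = 4522/99 ≈ 45.676768

45.6768


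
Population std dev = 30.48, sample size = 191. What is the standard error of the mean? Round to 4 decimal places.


SE = sigma / sqrt(n)
sqrt(191) ≈ 13.820275
SE = 30.48 / 13.820275 ≈ 2.205455

2.2055


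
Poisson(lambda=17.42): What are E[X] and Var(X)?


E[X] = Var(X) = lambda = 17.42

17.42, 17.42


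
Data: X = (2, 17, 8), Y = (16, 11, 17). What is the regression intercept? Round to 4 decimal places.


a = ybar - b*xbar, where b = sum((xi-xbar)(yi-ybar)) / sum((xi-xbar)^2)
n = 3, xbar = 27/3 = 9, ybar = 44/3 ≈ 14.666667
Sxy = sum((xi-xbar)(yi-ybar)) = -41
Sxx = sum((xi-xbar)^2) = 114
b = Sxy / Sxx = -41/114 ≈ -0.359649
a = 14.666667 - (-0.359649) * 9 = 2041/114 ≈ 17.903509

17.9035


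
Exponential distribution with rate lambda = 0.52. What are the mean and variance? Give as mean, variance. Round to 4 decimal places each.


mean = 1/lam, var = 1/lam^2
mean = 1 / 0.52 = 25/13 ≈ 1.923077
lam^2 = 0.52^2 = 0.2704
var = 1 / 0.2704 = 625/169 ≈ 3.698225

1.9231, 3.6982


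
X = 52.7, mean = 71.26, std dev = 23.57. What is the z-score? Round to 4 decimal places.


z = (X - mu) / sigma
X - mu = 52.7 - 71.26 = -18.56
z = -18.56 / 23.57 = -1856/2357 ≈ -0.787442

-0.7874


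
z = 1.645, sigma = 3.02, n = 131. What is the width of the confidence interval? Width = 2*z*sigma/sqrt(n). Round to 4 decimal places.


width = 2*z*sigma/sqrt(n)
2*z*sigma = 2 * 1.645 * 3.02 = 9.9358
sqrt(131) ≈ 11.445523
width = 9.9358 / 11.445523 ≈ 0.868095

0.8681


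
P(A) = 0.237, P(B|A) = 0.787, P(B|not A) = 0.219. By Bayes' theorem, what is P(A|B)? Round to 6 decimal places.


P(A|B) = P(B|A)*P(A) / P(B), P(B) = P(B|A)*P(A) + P(B|not A)*P(not A)
P(B|A)*P(A) = 0.787 * 0.237 = 0.186519
P(B|not A)*P(not A) = 0.219 * 0.763 = 0.167097
P(B) = 0.186519 + 0.167097 = 0.353616
P(A|B) = 0.186519 / 0.353616 ≈ 0.52746199

0.527462


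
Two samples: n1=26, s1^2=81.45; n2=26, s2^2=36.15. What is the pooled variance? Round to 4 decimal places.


sp^2 = ((n1-1)*s1^2 + (n2-1)*s2^2)/(n1+n2-2)
(n1-1)*s1^2 = 25 * 81.45 = 2036.25
(n2-1)*s2^2 = 25 * 36.15 = 903.75
numerator = 2036.25 + 903.75 = 2940
n1+n2-2 = 50
sp^2 = 2940 / 50 = 58.8

58.8000


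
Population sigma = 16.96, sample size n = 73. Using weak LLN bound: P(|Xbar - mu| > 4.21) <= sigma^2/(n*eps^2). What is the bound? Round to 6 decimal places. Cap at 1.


bound = min(1, sigma^2/(n*eps^2))
sigma^2 = 16.96^2 = 287.6416
n*eps^2 = 73 * 4.21^2 = 73 * 17.7241 = 1293.8593
sigma^2/(n*eps^2) = 287.6416 / 1293.8593 ≈ 0.22231289

0.222313


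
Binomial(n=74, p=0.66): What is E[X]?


E[X] = n*p = 74 * 0.66 = 48.84

48.84


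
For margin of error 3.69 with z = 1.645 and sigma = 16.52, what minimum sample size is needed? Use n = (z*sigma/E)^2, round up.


z*sigma/E = 1.645 * 16.52 / 3.69 ≈ 7.364607
(z*sigma/E)^2 ≈ 54.237437
round up: n = 55

55


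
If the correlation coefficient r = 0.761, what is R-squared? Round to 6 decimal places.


R^2 = r^2 = (0.761)^2 = 0.579121

0.579121


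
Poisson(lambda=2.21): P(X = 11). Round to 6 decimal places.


P = e^(-lam) * lam^k / k!
e^(-2.21) ≈ 0.1097006
lam^k = 2.21^11 ≈ 6142.073519
k! = 11! = 39916800
P = 0.1097006 * 6142.073519 / 39916800 ≈ 0.000017

0.000017


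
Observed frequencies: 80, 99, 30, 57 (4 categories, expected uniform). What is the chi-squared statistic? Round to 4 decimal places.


chi2 = sum((O-E)^2/E), E = total/4
total = 266, E = 266/4 = 66.5
(80 - 66.5)^2 / 66.5 = 182.25 / 66.5 = 729/266 ≈ 2.740602
(99 - 66.5)^2 / 66.5 = 1056.25 / 66.5 = 4225/266 ≈ 15.883459
(30 - 66.5)^2 / 66.5 = 1332.25 / 66.5 = 5329/266 ≈ 20.033835
(57 - 66.5)^2 / 66.5 = 90.25 / 66.5 = 19/14 ≈ 1.357143
chi2 = 5322/133 ≈ 40.015038

40.0150


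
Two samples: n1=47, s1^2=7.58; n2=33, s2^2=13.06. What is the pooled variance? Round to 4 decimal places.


sp^2 = ((n1-1)*s1^2 + (n2-1)*s2^2)/(n1+n2-2)
(n1-1)*s1^2 = 46 * 7.58 = 348.68
(n2-1)*s2^2 = 32 * 13.06 = 417.92
numerator = 348.68 + 417.92 = 766.6
n1+n2-2 = 78
sp^2 = 766.6 / 78 = 3833/390 ≈ 9.828205

9.8282


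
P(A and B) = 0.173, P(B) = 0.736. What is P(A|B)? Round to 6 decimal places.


P(A|B) = P(A and B) / P(B) = 0.173 / 0.736 = 173/736 ≈ 0.23505435

0.235054


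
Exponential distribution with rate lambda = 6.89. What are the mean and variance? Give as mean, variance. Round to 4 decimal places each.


mean = 1/lam, var = 1/lam^2
mean = 1 / 6.89 = 100/689 ≈ 0.145138
lam^2 = 6.89^2 = 47.4721
var = 1 / 47.4721 ≈ 0.021065

0.1451, 0.0211


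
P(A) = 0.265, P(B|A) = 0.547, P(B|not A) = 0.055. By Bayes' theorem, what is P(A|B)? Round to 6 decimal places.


P(A|B) = P(B|A)*P(A) / P(B), P(B) = P(B|A)*P(A) + P(B|not A)*P(not A)
P(B|A)*P(A) = 0.547 * 0.265 = 0.144955
P(B|not A)*P(not A) = 0.055 * 0.735 = 0.040425
P(B) = 0.144955 + 0.040425 = 0.18538
P(A|B) = 0.144955 / 0.18538 ≈ 0.78193441

0.781934


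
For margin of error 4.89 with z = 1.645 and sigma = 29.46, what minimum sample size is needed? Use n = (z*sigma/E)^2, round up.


z*sigma/E = 1.645 * 29.46 / 4.89 ≈ 9.910368
(z*sigma/E)^2 ≈ 98.215396
round up: n = 99

99


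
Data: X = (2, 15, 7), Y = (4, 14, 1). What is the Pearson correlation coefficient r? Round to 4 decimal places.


r = sum((xi-xbar)(yi-ybar)) / sqrt(sum((xi-xbar)^2) * sum((yi-ybar)^2))
n = 3, xbar = 24/3 = 8, ybar = 19/3 ≈ 6.333333
Sxy = sum((xi-xbar)(yi-ybar)) = 73
Sxx = sum((xi-xbar)^2) = 86
Syy = sum((yi-ybar)^2) = 278/3 ≈ 92.666667
sqrt(Sxx*Syy) ≈ 89.271123
r = Sxy / sqrt(Sxx*Syy) = 73 / 89.271123 ≈ 0.817734

0.8177


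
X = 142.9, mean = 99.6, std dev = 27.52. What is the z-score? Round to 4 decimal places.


z = (X - mu) / sigma
X - mu = 142.9 - 99.6 = 43.3
z = 43.3 / 27.52 = 2165/1376 ≈ 1.573401

1.5734


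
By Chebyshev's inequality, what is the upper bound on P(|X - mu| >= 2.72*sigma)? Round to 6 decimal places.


P <= 1/k^2
k^2 = 2.72^2 = 7.3984
1/k^2 = 1 / 7.3984 = 625/4624 ≈ 0.13516436

0.135164


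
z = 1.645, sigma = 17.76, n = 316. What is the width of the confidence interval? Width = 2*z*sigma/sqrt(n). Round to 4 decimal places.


width = 2*z*sigma/sqrt(n)
2*z*sigma = 2 * 1.645 * 17.76 = 58.4304
sqrt(316) ≈ 17.776389
width = 58.4304 / 17.776389 ≈ 3.286967

3.2870


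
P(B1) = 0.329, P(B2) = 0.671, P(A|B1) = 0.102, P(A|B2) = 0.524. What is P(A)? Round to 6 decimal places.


P(A) = P(A|B1)*P(B1) + P(A|B2)*P(B2)
P(A|B1)*P(B1) = 0.102 * 0.329 = 0.033558
P(A|B2)*P(B2) = 0.524 * 0.671 = 0.351604
P(A) = 0.033558 + 0.351604 = 0.385162

0.385162


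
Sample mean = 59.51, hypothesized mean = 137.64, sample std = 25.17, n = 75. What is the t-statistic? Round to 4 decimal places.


t = (xbar - mu0) / (s/sqrt(n))
xbar - mu0 = 59.51 - 137.64 = -78.13
sqrt(75) ≈ 8.66025404
s/sqrt(n) = 25.17 / 8.66025404 ≈ 2.90638126
t = -78.13 / 2.90638126 ≈ -26.882227

-26.8822


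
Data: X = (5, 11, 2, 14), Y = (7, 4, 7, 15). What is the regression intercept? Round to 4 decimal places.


a = ybar - b*xbar, where b = sum((xi-xbar)(yi-ybar)) / sum((xi-xbar)^2)
n = 4, xbar = 32/4 = 8, ybar = 33/4 = 8.25
Sxy = sum((xi-xbar)(yi-ybar)) = 39
Sxx = sum((xi-xbar)^2) = 90
b = Sxy / Sxx = 13/30 ≈ 0.433333
a = 8.25 - 0.433333 * 8 = 287/60 ≈ 4.783333

4.7833
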